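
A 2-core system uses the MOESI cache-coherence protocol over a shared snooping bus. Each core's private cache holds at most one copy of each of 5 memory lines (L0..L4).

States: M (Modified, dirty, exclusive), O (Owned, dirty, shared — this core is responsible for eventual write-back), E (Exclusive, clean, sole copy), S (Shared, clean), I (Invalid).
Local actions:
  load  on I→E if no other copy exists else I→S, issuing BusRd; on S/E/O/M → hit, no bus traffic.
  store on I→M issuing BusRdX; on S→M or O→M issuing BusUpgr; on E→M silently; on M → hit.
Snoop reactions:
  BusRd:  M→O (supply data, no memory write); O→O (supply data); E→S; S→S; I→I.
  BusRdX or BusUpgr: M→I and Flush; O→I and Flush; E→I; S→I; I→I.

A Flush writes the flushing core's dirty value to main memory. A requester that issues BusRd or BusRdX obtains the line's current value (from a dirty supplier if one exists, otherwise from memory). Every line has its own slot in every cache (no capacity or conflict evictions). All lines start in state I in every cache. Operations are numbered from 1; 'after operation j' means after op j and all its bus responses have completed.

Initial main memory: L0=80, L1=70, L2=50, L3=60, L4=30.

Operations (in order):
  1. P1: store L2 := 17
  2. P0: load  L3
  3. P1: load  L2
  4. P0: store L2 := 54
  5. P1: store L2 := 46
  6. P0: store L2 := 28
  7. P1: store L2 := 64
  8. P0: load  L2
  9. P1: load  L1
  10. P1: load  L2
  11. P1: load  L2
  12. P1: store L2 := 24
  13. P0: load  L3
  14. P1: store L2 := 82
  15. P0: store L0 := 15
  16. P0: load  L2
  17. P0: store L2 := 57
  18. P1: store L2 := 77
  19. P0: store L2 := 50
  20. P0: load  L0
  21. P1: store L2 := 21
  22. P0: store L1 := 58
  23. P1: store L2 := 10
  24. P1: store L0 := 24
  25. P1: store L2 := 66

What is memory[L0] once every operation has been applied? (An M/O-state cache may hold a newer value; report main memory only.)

1. P1: store L2 := 17  bus=[BusRdX]  L2: P0=I P1=M  mem[L2]=50
2. P0: load  L3  bus=[BusRd]  L3: P0=E P1=I  mem[L3]=60
3. P1: load  L2  bus=[-]  L2: P0=I P1=M  mem[L2]=50
4. P0: store L2 := 54  bus=[BusRdX,Flush]  L2: P0=M P1=I  mem[L2]=17
5. P1: store L2 := 46  bus=[BusRdX,Flush]  L2: P0=I P1=M  mem[L2]=54
6. P0: store L2 := 28  bus=[BusRdX,Flush]  L2: P0=M P1=I  mem[L2]=46
7. P1: store L2 := 64  bus=[BusRdX,Flush]  L2: P0=I P1=M  mem[L2]=28
8. P0: load  L2  bus=[BusRd]  L2: P0=S P1=O  mem[L2]=28
9. P1: load  L1  bus=[BusRd]  L1: P0=I P1=E  mem[L1]=70
10. P1: load  L2  bus=[-]  L2: P0=S P1=O  mem[L2]=28
11. P1: load  L2  bus=[-]  L2: P0=S P1=O  mem[L2]=28
12. P1: store L2 := 24  bus=[BusUpgr]  L2: P0=I P1=M  mem[L2]=28
13. P0: load  L3  bus=[-]  L3: P0=E P1=I  mem[L3]=60
14. P1: store L2 := 82  bus=[-]  L2: P0=I P1=M  mem[L2]=28
15. P0: store L0 := 15  bus=[BusRdX]  L0: P0=M P1=I  mem[L0]=80
16. P0: load  L2  bus=[BusRd]  L2: P0=S P1=O  mem[L2]=28
17. P0: store L2 := 57  bus=[BusUpgr,Flush]  L2: P0=M P1=I  mem[L2]=82
18. P1: store L2 := 77  bus=[BusRdX,Flush]  L2: P0=I P1=M  mem[L2]=57
19. P0: store L2 := 50  bus=[BusRdX,Flush]  L2: P0=M P1=I  mem[L2]=77
20. P0: load  L0  bus=[-]  L0: P0=M P1=I  mem[L0]=80
21. P1: store L2 := 21  bus=[BusRdX,Flush]  L2: P0=I P1=M  mem[L2]=50
22. P0: store L1 := 58  bus=[BusRdX]  L1: P0=M P1=I  mem[L1]=70
23. P1: store L2 := 10  bus=[-]  L2: P0=I P1=M  mem[L2]=50
24. P1: store L0 := 24  bus=[BusRdX,Flush]  L0: P0=I P1=M  mem[L0]=15
25. P1: store L2 := 66  bus=[-]  L2: P0=I P1=M  mem[L2]=50

memory[L0] = 15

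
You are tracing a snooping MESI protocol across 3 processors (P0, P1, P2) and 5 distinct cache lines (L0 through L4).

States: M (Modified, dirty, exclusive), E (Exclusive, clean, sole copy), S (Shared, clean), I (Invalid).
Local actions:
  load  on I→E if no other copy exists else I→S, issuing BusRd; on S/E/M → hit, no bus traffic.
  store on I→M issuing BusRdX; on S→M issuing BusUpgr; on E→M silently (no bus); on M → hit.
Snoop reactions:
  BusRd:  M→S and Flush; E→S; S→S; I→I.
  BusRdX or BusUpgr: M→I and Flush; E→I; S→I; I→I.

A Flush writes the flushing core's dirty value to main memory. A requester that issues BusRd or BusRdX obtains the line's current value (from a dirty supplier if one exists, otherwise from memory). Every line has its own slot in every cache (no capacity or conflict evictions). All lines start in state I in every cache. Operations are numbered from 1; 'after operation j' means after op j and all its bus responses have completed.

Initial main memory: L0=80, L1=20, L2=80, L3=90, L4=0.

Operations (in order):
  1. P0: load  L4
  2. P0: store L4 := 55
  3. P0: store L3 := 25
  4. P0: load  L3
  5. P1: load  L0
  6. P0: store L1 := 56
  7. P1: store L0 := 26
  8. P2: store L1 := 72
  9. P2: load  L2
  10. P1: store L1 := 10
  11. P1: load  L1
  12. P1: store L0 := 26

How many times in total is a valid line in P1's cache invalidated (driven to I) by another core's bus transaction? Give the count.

step 1: P0: load  L4  ⟶  EII  (L4)  txn=BusRd  M[L4]=0
step 2: P0: store L4 := 55  ⟶  MII  (L4)  txn=∅  M[L4]=0
step 3: P0: store L3 := 25  ⟶  MII  (L3)  txn=BusRdX  M[L3]=90
step 4: P0: load  L3  ⟶  MII  (L3)  txn=∅  M[L3]=90
step 5: P1: load  L0  ⟶  IEI  (L0)  txn=BusRd  M[L0]=80
step 6: P0: store L1 := 56  ⟶  MII  (L1)  txn=BusRdX  M[L1]=20
step 7: P1: store L0 := 26  ⟶  IMI  (L0)  txn=∅  M[L0]=80
step 8: P2: store L1 := 72  ⟶  IIM  (L1)  txn=BusRdX+Flush  M[L1]=56
step 9: P2: load  L2  ⟶  IIE  (L2)  txn=BusRd  M[L2]=80
step 10: P1: store L1 := 10  ⟶  IMI  (L1)  txn=BusRdX+Flush  M[L1]=72
step 11: P1: load  L1  ⟶  IMI  (L1)  txn=∅  M[L1]=72
step 12: P1: store L0 := 26  ⟶  IMI  (L0)  txn=∅  M[L0]=80

invalidations = 0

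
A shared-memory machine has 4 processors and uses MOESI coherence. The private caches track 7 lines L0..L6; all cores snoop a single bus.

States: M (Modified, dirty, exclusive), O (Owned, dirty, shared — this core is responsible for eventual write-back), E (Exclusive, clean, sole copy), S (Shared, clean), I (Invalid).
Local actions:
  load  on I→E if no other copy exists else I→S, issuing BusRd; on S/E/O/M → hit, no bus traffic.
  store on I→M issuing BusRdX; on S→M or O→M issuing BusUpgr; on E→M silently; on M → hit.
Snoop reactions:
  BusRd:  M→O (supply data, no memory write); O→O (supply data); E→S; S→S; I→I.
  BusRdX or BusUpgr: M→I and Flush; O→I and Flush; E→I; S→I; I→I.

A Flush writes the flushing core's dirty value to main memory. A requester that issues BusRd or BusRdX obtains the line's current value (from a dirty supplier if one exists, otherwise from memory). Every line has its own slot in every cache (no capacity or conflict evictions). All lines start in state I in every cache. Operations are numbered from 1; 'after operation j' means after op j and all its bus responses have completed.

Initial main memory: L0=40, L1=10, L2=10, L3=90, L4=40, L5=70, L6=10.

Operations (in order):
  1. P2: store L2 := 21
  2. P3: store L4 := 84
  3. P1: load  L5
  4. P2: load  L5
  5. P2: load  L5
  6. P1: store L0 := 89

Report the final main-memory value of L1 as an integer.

memory[L1] = 10

  op1 P2: store L2 := 21 → I/I/M/I on L2; bus BusRdX; mem=10
  op2 P3: store L4 := 84 → I/I/I/M on L4; bus BusRdX; mem=40
  op3 P1: load  L5 → I/E/I/I on L5; bus BusRd; mem=70
  op4 P2: load  L5 → I/S/S/I on L5; bus BusRd; mem=70
  op5 P2: load  L5 → I/S/S/I on L5; bus (none); mem=70
  op6 P1: store L0 := 89 → I/M/I/I on L0; bus BusRdX; mem=40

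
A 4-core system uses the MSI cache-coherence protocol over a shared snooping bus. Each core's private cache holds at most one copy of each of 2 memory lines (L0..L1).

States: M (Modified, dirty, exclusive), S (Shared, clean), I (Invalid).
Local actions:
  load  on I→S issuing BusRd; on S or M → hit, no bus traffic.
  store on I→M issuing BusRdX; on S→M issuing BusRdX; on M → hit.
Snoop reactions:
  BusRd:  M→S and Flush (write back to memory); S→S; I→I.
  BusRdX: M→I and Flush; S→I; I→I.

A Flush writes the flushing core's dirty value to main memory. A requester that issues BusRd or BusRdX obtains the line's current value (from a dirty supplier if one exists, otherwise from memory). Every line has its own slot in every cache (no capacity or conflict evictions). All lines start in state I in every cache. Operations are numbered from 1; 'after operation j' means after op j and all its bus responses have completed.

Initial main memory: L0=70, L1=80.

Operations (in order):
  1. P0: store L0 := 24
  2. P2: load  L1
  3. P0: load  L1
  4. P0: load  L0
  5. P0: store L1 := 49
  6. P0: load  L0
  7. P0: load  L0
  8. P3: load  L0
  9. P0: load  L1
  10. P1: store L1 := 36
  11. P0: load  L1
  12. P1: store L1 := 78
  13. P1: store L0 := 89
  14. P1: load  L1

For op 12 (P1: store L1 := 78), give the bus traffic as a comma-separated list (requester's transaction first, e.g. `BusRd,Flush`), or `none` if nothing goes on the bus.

bus = BusRdX

[1] P0: store L0 := 24 | P0:M(24), P1:I, P2:I, P3:I | bus: BusRdX
[2] P2: load  L1 | P0:I, P1:I, P2:S(80), P3:I | bus: BusRd
[3] P0: load  L1 | P0:S(80), P1:I, P2:S(80), P3:I | bus: BusRd
[4] P0: load  L0 | P0:M(24), P1:I, P2:I, P3:I | bus: none
[5] P0: store L1 := 49 | P0:M(49), P1:I, P2:I, P3:I | bus: BusRdX
[6] P0: load  L0 | P0:M(24), P1:I, P2:I, P3:I | bus: none
[7] P0: load  L0 | P0:M(24), P1:I, P2:I, P3:I | bus: none
[8] P3: load  L0 | P0:S(24), P1:I, P2:I, P3:S(24) | bus: BusRd,Flush
[9] P0: load  L1 | P0:M(49), P1:I, P2:I, P3:I | bus: none
[10] P1: store L1 := 36 | P0:I, P1:M(36), P2:I, P3:I | bus: BusRdX,Flush
[11] P0: load  L1 | P0:S(36), P1:S(36), P2:I, P3:I | bus: BusRd,Flush
[12] P1: store L1 := 78 | P0:I, P1:M(78), P2:I, P3:I | bus: BusRdX
[13] P1: store L0 := 89 | P0:I, P1:M(89), P2:I, P3:I | bus: BusRdX
[14] P1: load  L1 | P0:I, P1:M(78), P2:I, P3:I | bus: none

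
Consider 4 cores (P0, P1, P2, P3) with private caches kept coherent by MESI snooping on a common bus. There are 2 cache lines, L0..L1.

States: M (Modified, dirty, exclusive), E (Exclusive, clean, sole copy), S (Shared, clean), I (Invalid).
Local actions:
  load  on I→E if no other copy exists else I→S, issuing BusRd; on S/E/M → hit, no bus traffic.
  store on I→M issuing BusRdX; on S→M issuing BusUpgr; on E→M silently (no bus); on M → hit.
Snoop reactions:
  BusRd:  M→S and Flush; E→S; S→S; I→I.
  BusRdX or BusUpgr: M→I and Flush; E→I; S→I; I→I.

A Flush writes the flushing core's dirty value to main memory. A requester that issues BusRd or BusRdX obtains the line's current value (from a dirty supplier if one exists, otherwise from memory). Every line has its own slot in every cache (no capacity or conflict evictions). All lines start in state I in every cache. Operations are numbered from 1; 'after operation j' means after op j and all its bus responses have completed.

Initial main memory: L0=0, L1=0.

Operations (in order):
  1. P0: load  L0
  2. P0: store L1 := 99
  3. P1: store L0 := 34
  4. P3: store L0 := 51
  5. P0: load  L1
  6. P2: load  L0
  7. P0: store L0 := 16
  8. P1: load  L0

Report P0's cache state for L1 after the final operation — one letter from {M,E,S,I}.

state = M

  op1 P0: load  L0 → E/I/I/I on L0; bus BusRd; mem=0
  op2 P0: store L1 := 99 → M/I/I/I on L1; bus BusRdX; mem=0
  op3 P1: store L0 := 34 → I/M/I/I on L0; bus BusRdX; mem=0
  op4 P3: store L0 := 51 → I/I/I/M on L0; bus BusRdX Flush; mem=34
  op5 P0: load  L1 → M/I/I/I on L1; bus (none); mem=0
  op6 P2: load  L0 → I/I/S/S on L0; bus BusRd Flush; mem=51
  op7 P0: store L0 := 16 → M/I/I/I on L0; bus BusRdX; mem=51
  op8 P1: load  L0 → S/S/I/I on L0; bus BusRd Flush; mem=16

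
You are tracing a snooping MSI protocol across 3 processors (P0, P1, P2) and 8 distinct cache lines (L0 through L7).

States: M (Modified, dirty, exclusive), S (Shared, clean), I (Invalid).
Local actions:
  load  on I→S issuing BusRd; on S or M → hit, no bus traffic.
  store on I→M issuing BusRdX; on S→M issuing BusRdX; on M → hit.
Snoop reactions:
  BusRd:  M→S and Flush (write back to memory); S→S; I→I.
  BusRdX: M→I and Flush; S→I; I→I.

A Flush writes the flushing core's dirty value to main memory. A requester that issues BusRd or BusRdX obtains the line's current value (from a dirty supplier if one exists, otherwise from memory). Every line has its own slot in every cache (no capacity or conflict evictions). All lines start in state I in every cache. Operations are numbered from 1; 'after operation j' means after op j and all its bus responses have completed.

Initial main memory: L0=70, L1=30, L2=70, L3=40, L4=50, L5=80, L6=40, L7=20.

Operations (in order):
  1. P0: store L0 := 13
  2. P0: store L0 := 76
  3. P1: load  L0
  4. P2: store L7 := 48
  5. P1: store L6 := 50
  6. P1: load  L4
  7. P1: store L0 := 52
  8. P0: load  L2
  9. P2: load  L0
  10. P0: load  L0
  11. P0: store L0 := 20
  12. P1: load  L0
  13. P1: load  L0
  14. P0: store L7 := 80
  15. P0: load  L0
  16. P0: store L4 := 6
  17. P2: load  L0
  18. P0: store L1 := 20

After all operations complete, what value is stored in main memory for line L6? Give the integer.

  op1 P0: store L0 := 13 → M/I/I on L0; bus BusRdX; mem=70
  op2 P0: store L0 := 76 → M/I/I on L0; bus (none); mem=70
  op3 P1: load  L0 → S/S/I on L0; bus BusRd Flush; mem=76
  op4 P2: store L7 := 48 → I/I/M on L7; bus BusRdX; mem=20
  op5 P1: store L6 := 50 → I/M/I on L6; bus BusRdX; mem=40
  op6 P1: load  L4 → I/S/I on L4; bus BusRd; mem=50
  op7 P1: store L0 := 52 → I/M/I on L0; bus BusRdX; mem=76
  op8 P0: load  L2 → S/I/I on L2; bus BusRd; mem=70
  op9 P2: load  L0 → I/S/S on L0; bus BusRd Flush; mem=52
  op10 P0: load  L0 → S/S/S on L0; bus BusRd; mem=52
  op11 P0: store L0 := 20 → M/I/I on L0; bus BusRdX; mem=52
  op12 P1: load  L0 → S/S/I on L0; bus BusRd Flush; mem=20
  op13 P1: load  L0 → S/S/I on L0; bus (none); mem=20
  op14 P0: store L7 := 80 → M/I/I on L7; bus BusRdX Flush; mem=48
  op15 P0: load  L0 → S/S/I on L0; bus (none); mem=20
  op16 P0: store L4 := 6 → M/I/I on L4; bus BusRdX; mem=50
  op17 P2: load  L0 → S/S/S on L0; bus BusRd; mem=20
  op18 P0: store L1 := 20 → M/I/I on L1; bus BusRdX; mem=30

memory[L6] = 40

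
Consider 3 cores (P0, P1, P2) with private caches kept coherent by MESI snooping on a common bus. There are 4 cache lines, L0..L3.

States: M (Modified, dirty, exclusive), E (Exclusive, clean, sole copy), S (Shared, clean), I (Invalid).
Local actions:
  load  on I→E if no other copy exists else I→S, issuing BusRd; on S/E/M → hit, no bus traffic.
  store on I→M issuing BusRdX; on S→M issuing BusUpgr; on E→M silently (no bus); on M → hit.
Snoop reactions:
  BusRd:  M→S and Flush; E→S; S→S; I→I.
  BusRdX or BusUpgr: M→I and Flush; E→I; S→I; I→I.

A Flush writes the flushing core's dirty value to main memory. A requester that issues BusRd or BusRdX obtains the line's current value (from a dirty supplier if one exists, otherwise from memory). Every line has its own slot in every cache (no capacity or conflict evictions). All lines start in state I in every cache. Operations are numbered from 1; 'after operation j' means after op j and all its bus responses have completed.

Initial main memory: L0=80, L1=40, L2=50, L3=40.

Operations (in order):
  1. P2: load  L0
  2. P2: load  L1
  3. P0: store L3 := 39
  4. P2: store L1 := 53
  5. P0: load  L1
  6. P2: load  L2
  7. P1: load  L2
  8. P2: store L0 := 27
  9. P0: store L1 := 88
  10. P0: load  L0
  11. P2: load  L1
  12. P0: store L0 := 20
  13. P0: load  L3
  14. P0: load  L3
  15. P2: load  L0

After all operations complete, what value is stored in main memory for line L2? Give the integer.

1. P2: load  L0  bus=[BusRd]  L0: P0=I P1=I P2=E  mem[L0]=80
2. P2: load  L1  bus=[BusRd]  L1: P0=I P1=I P2=E  mem[L1]=40
3. P0: store L3 := 39  bus=[BusRdX]  L3: P0=M P1=I P2=I  mem[L3]=40
4. P2: store L1 := 53  bus=[-]  L1: P0=I P1=I P2=M  mem[L1]=40
5. P0: load  L1  bus=[BusRd,Flush]  L1: P0=S P1=I P2=S  mem[L1]=53
6. P2: load  L2  bus=[BusRd]  L2: P0=I P1=I P2=E  mem[L2]=50
7. P1: load  L2  bus=[BusRd]  L2: P0=I P1=S P2=S  mem[L2]=50
8. P2: store L0 := 27  bus=[-]  L0: P0=I P1=I P2=M  mem[L0]=80
9. P0: store L1 := 88  bus=[BusUpgr]  L1: P0=M P1=I P2=I  mem[L1]=53
10. P0: load  L0  bus=[BusRd,Flush]  L0: P0=S P1=I P2=S  mem[L0]=27
11. P2: load  L1  bus=[BusRd,Flush]  L1: P0=S P1=I P2=S  mem[L1]=88
12. P0: store L0 := 20  bus=[BusUpgr]  L0: P0=M P1=I P2=I  mem[L0]=27
13. P0: load  L3  bus=[-]  L3: P0=M P1=I P2=I  mem[L3]=40
14. P0: load  L3  bus=[-]  L3: P0=M P1=I P2=I  mem[L3]=40
15. P2: load  L0  bus=[BusRd,Flush]  L0: P0=S P1=I P2=S  mem[L0]=20

memory[L2] = 50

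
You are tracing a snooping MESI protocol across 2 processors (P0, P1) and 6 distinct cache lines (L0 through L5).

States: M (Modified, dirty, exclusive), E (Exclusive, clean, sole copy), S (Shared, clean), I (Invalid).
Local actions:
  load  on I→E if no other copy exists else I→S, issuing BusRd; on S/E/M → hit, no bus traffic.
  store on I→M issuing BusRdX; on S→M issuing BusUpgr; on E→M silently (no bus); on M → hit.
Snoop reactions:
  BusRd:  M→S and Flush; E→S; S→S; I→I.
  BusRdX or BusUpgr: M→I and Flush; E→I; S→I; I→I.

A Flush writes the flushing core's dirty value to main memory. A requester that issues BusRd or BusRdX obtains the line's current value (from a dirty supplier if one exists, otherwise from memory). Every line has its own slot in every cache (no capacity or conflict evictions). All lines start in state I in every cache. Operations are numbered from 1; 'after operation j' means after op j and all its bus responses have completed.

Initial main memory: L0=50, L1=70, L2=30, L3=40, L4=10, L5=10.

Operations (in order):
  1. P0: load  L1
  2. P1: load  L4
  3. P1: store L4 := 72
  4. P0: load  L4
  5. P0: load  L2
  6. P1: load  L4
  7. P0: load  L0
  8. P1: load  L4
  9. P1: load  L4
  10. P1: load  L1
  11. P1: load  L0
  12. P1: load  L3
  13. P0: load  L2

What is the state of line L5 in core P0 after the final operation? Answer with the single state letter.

state = I

step 1: P0: load  L1  ⟶  EI  (L1)  txn=BusRd  M[L1]=70
step 2: P1: load  L4  ⟶  IE  (L4)  txn=BusRd  M[L4]=10
step 3: P1: store L4 := 72  ⟶  IM  (L4)  txn=∅  M[L4]=10
step 4: P0: load  L4  ⟶  SS  (L4)  txn=BusRd+Flush  M[L4]=72
step 5: P0: load  L2  ⟶  EI  (L2)  txn=BusRd  M[L2]=30
step 6: P1: load  L4  ⟶  SS  (L4)  txn=∅  M[L4]=72
step 7: P0: load  L0  ⟶  EI  (L0)  txn=BusRd  M[L0]=50
step 8: P1: load  L4  ⟶  SS  (L4)  txn=∅  M[L4]=72
step 9: P1: load  L4  ⟶  SS  (L4)  txn=∅  M[L4]=72
step 10: P1: load  L1  ⟶  SS  (L1)  txn=BusRd  M[L1]=70
step 11: P1: load  L0  ⟶  SS  (L0)  txn=BusRd  M[L0]=50
step 12: P1: load  L3  ⟶  IE  (L3)  txn=BusRd  M[L3]=40
step 13: P0: load  L2  ⟶  EI  (L2)  txn=∅  M[L2]=30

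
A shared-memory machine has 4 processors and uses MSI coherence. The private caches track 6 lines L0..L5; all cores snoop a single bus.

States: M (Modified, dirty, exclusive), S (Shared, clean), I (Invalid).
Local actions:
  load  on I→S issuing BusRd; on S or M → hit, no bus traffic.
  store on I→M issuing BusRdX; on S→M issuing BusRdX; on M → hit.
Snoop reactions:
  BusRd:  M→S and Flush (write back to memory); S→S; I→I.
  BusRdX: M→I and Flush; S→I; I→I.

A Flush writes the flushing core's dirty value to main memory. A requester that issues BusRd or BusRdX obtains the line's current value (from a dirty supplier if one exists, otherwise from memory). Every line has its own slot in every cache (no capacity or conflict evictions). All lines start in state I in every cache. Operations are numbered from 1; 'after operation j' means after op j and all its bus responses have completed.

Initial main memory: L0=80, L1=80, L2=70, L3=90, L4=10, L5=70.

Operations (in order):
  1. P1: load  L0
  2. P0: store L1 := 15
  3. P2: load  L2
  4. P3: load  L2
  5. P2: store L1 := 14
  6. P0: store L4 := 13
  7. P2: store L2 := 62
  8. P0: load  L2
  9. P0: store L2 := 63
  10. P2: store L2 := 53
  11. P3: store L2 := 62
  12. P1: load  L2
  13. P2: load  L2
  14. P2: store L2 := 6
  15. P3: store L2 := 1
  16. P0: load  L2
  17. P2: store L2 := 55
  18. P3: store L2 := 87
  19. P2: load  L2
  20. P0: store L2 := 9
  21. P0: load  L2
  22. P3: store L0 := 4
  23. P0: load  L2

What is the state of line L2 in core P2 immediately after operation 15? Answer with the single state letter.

[1] P1: load  L0 | P0:I, P1:S(80), P2:I, P3:I | bus: BusRd
[2] P0: store L1 := 15 | P0:M(15), P1:I, P2:I, P3:I | bus: BusRdX
[3] P2: load  L2 | P0:I, P1:I, P2:S(70), P3:I | bus: BusRd
[4] P3: load  L2 | P0:I, P1:I, P2:S(70), P3:S(70) | bus: BusRd
[5] P2: store L1 := 14 | P0:I, P1:I, P2:M(14), P3:I | bus: BusRdX,Flush
[6] P0: store L4 := 13 | P0:M(13), P1:I, P2:I, P3:I | bus: BusRdX
[7] P2: store L2 := 62 | P0:I, P1:I, P2:M(62), P3:I | bus: BusRdX
[8] P0: load  L2 | P0:S(62), P1:I, P2:S(62), P3:I | bus: BusRd,Flush
[9] P0: store L2 := 63 | P0:M(63), P1:I, P2:I, P3:I | bus: BusRdX
[10] P2: store L2 := 53 | P0:I, P1:I, P2:M(53), P3:I | bus: BusRdX,Flush
[11] P3: store L2 := 62 | P0:I, P1:I, P2:I, P3:M(62) | bus: BusRdX,Flush
[12] P1: load  L2 | P0:I, P1:S(62), P2:I, P3:S(62) | bus: BusRd,Flush
[13] P2: load  L2 | P0:I, P1:S(62), P2:S(62), P3:S(62) | bus: BusRd
[14] P2: store L2 := 6 | P0:I, P1:I, P2:M(6), P3:I | bus: BusRdX
[15] P3: store L2 := 1 | P0:I, P1:I, P2:I, P3:M(1) | bus: BusRdX,Flush
[16] P0: load  L2 | P0:S(1), P1:I, P2:I, P3:S(1) | bus: BusRd,Flush
[17] P2: store L2 := 55 | P0:I, P1:I, P2:M(55), P3:I | bus: BusRdX
[18] P3: store L2 := 87 | P0:I, P1:I, P2:I, P3:M(87) | bus: BusRdX,Flush
[19] P2: load  L2 | P0:I, P1:I, P2:S(87), P3:S(87) | bus: BusRd,Flush
[20] P0: store L2 := 9 | P0:M(9), P1:I, P2:I, P3:I | bus: BusRdX
[21] P0: load  L2 | P0:M(9), P1:I, P2:I, P3:I | bus: none
[22] P3: store L0 := 4 | P0:I, P1:I, P2:I, P3:M(4) | bus: BusRdX
[23] P0: load  L2 | P0:M(9), P1:I, P2:I, P3:I | bus: none

state = I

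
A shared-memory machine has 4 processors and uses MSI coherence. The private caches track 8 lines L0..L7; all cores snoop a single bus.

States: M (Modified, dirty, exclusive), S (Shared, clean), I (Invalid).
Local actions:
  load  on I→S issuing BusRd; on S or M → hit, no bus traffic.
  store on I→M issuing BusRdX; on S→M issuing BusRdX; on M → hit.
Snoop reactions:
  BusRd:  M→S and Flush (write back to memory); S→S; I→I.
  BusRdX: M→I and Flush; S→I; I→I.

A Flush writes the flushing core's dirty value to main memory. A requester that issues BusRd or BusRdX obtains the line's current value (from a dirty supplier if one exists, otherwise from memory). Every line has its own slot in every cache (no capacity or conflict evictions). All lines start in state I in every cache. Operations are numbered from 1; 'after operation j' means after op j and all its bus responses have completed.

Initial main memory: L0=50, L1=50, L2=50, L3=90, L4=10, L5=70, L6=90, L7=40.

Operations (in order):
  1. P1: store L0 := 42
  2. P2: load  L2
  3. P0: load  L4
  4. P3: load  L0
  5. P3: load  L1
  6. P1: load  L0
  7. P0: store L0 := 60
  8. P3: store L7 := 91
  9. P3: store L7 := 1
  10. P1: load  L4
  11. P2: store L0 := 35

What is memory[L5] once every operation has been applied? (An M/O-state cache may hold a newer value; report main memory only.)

  op1 P1: store L0 := 42 → I/M/I/I on L0; bus BusRdX; mem=50
  op2 P2: load  L2 → I/I/S/I on L2; bus BusRd; mem=50
  op3 P0: load  L4 → S/I/I/I on L4; bus BusRd; mem=10
  op4 P3: load  L0 → I/S/I/S on L0; bus BusRd Flush; mem=42
  op5 P3: load  L1 → I/I/I/S on L1; bus BusRd; mem=50
  op6 P1: load  L0 → I/S/I/S on L0; bus (none); mem=42
  op7 P0: store L0 := 60 → M/I/I/I on L0; bus BusRdX; mem=42
  op8 P3: store L7 := 91 → I/I/I/M on L7; bus BusRdX; mem=40
  op9 P3: store L7 := 1 → I/I/I/M on L7; bus (none); mem=40
  op10 P1: load  L4 → S/S/I/I on L4; bus BusRd; mem=10
  op11 P2: store L0 := 35 → I/I/M/I on L0; bus BusRdX Flush; mem=60

memory[L5] = 70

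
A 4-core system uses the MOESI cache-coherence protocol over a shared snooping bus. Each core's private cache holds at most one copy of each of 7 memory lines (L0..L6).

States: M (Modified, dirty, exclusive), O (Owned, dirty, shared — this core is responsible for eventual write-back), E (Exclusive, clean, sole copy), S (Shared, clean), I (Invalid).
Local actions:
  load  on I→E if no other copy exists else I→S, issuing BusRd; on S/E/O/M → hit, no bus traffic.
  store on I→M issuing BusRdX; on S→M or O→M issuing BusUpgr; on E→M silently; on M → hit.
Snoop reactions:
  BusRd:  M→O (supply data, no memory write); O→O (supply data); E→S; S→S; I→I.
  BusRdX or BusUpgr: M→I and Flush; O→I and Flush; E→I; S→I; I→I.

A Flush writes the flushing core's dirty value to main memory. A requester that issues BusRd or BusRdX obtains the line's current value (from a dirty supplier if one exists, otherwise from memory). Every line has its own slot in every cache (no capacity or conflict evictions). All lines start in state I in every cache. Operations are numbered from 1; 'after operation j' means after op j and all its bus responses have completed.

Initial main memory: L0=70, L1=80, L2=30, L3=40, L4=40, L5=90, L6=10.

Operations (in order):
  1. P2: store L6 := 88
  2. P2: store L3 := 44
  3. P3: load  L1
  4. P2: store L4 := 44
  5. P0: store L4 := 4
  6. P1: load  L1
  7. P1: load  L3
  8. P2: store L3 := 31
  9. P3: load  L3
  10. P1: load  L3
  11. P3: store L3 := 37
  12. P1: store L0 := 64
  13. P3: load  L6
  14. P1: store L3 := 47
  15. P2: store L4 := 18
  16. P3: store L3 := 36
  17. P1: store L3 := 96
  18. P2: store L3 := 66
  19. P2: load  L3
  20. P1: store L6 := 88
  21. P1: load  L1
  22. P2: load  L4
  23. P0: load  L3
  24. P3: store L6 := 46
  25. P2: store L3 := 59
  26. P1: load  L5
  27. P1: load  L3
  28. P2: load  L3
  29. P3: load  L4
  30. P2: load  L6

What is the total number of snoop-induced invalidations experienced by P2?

invalidations = 3

step 1: P2: store L6 := 88  ⟶  IIMI  (L6)  txn=BusRdX  M[L6]=10
step 2: P2: store L3 := 44  ⟶  IIMI  (L3)  txn=BusRdX  M[L3]=40
step 3: P3: load  L1  ⟶  IIIE  (L1)  txn=BusRd  M[L1]=80
step 4: P2: store L4 := 44  ⟶  IIMI  (L4)  txn=BusRdX  M[L4]=40
step 5: P0: store L4 := 4  ⟶  MIII  (L4)  txn=BusRdX+Flush  M[L4]=44
step 6: P1: load  L1  ⟶  ISIS  (L1)  txn=BusRd  M[L1]=80
step 7: P1: load  L3  ⟶  ISOI  (L3)  txn=BusRd  M[L3]=40
step 8: P2: store L3 := 31  ⟶  IIMI  (L3)  txn=BusUpgr  M[L3]=40
step 9: P3: load  L3  ⟶  IIOS  (L3)  txn=BusRd  M[L3]=40
step 10: P1: load  L3  ⟶  ISOS  (L3)  txn=BusRd  M[L3]=40
step 11: P3: store L3 := 37  ⟶  IIIM  (L3)  txn=BusUpgr+Flush  M[L3]=31
step 12: P1: store L0 := 64  ⟶  IMII  (L0)  txn=BusRdX  M[L0]=70
step 13: P3: load  L6  ⟶  IIOS  (L6)  txn=BusRd  M[L6]=10
step 14: P1: store L3 := 47  ⟶  IMII  (L3)  txn=BusRdX+Flush  M[L3]=37
step 15: P2: store L4 := 18  ⟶  IIMI  (L4)  txn=BusRdX+Flush  M[L4]=4
step 16: P3: store L3 := 36  ⟶  IIIM  (L3)  txn=BusRdX+Flush  M[L3]=47
step 17: P1: store L3 := 96  ⟶  IMII  (L3)  txn=BusRdX+Flush  M[L3]=36
step 18: P2: store L3 := 66  ⟶  IIMI  (L3)  txn=BusRdX+Flush  M[L3]=96
step 19: P2: load  L3  ⟶  IIMI  (L3)  txn=∅  M[L3]=96
step 20: P1: store L6 := 88  ⟶  IMII  (L6)  txn=BusRdX+Flush  M[L6]=88
step 21: P1: load  L1  ⟶  ISIS  (L1)  txn=∅  M[L1]=80
step 22: P2: load  L4  ⟶  IIMI  (L4)  txn=∅  M[L4]=4
step 23: P0: load  L3  ⟶  SIOI  (L3)  txn=BusRd  M[L3]=96
step 24: P3: store L6 := 46  ⟶  IIIM  (L6)  txn=BusRdX+Flush  M[L6]=88
step 25: P2: store L3 := 59  ⟶  IIMI  (L3)  txn=BusUpgr  M[L3]=96
step 26: P1: load  L5  ⟶  IEII  (L5)  txn=BusRd  M[L5]=90
step 27: P1: load  L3  ⟶  ISOI  (L3)  txn=BusRd  M[L3]=96
step 28: P2: load  L3  ⟶  ISOI  (L3)  txn=∅  M[L3]=96
step 29: P3: load  L4  ⟶  IIOS  (L4)  txn=BusRd  M[L4]=4
step 30: P2: load  L6  ⟶  IISO  (L6)  txn=BusRd  M[L6]=88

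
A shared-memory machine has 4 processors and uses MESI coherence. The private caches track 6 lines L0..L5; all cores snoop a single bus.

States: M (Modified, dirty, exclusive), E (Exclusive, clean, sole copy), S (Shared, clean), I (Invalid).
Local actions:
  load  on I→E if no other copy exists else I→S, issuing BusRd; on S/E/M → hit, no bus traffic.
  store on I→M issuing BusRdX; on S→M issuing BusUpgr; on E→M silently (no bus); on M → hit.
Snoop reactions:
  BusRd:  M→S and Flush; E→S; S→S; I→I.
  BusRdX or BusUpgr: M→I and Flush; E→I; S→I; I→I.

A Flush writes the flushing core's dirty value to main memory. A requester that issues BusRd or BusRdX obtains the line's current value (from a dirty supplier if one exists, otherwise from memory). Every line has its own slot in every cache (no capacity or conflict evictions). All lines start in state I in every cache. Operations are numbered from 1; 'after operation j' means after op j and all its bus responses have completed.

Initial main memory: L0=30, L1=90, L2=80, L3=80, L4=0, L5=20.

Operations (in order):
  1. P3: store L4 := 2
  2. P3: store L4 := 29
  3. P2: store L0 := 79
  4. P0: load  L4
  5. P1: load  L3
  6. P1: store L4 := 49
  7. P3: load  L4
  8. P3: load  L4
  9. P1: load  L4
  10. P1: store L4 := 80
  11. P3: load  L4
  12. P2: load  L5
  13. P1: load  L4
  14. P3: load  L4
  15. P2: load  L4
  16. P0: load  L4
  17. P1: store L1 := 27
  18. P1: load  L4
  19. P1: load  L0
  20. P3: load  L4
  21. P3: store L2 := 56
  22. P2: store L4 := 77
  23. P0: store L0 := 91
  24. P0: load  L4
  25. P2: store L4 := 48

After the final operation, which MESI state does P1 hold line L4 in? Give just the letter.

  op1 P3: store L4 := 2 → I/I/I/M on L4; bus BusRdX; mem=0
  op2 P3: store L4 := 29 → I/I/I/M on L4; bus (none); mem=0
  op3 P2: store L0 := 79 → I/I/M/I on L0; bus BusRdX; mem=30
  op4 P0: load  L4 → S/I/I/S on L4; bus BusRd Flush; mem=29
  op5 P1: load  L3 → I/E/I/I on L3; bus BusRd; mem=80
  op6 P1: store L4 := 49 → I/M/I/I on L4; bus BusRdX; mem=29
  op7 P3: load  L4 → I/S/I/S on L4; bus BusRd Flush; mem=49
  op8 P3: load  L4 → I/S/I/S on L4; bus (none); mem=49
  op9 P1: load  L4 → I/S/I/S on L4; bus (none); mem=49
  op10 P1: store L4 := 80 → I/M/I/I on L4; bus BusUpgr; mem=49
  op11 P3: load  L4 → I/S/I/S on L4; bus BusRd Flush; mem=80
  op12 P2: load  L5 → I/I/E/I on L5; bus BusRd; mem=20
  op13 P1: load  L4 → I/S/I/S on L4; bus (none); mem=80
  op14 P3: load  L4 → I/S/I/S on L4; bus (none); mem=80
  op15 P2: load  L4 → I/S/S/S on L4; bus BusRd; mem=80
  op16 P0: load  L4 → S/S/S/S on L4; bus BusRd; mem=80
  op17 P1: store L1 := 27 → I/M/I/I on L1; bus BusRdX; mem=90
  op18 P1: load  L4 → S/S/S/S on L4; bus (none); mem=80
  op19 P1: load  L0 → I/S/S/I on L0; bus BusRd Flush; mem=79
  op20 P3: load  L4 → S/S/S/S on L4; bus (none); mem=80
  op21 P3: store L2 := 56 → I/I/I/M on L2; bus BusRdX; mem=80
  op22 P2: store L4 := 77 → I/I/M/I on L4; bus BusUpgr; mem=80
  op23 P0: store L0 := 91 → M/I/I/I on L0; bus BusRdX; mem=79
  op24 P0: load  L4 → S/I/S/I on L4; bus BusRd Flush; mem=77
  op25 P2: store L4 := 48 → I/I/M/I on L4; bus BusUpgr; mem=77

state = I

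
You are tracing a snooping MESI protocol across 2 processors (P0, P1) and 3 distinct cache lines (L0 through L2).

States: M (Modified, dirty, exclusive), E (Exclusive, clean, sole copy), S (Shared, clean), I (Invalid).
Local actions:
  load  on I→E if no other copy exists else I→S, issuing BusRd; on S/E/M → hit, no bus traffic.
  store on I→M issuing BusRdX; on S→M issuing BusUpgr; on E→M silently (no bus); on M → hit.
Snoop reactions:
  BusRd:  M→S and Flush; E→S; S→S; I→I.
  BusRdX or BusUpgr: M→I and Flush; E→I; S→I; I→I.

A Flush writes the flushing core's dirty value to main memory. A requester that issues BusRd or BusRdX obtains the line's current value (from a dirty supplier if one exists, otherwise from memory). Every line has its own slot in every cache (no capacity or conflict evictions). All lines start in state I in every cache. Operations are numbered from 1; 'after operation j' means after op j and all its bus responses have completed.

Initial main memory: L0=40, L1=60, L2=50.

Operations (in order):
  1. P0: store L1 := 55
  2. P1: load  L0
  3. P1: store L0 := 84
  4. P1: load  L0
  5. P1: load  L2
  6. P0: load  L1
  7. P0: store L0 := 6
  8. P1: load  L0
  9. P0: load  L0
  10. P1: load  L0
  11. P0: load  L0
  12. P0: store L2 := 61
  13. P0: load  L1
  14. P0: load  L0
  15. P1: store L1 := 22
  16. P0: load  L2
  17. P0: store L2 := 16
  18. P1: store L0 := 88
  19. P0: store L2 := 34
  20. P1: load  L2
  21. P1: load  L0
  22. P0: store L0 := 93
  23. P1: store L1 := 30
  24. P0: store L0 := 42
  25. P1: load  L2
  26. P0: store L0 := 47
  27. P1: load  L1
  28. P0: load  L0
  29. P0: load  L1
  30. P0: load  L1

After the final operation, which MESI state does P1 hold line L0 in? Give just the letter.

1. P0: store L1 := 55  bus=[BusRdX]  L1: P0=M P1=I  mem[L1]=60
2. P1: load  L0  bus=[BusRd]  L0: P0=I P1=E  mem[L0]=40
3. P1: store L0 := 84  bus=[-]  L0: P0=I P1=M  mem[L0]=40
4. P1: load  L0  bus=[-]  L0: P0=I P1=M  mem[L0]=40
5. P1: load  L2  bus=[BusRd]  L2: P0=I P1=E  mem[L2]=50
6. P0: load  L1  bus=[-]  L1: P0=M P1=I  mem[L1]=60
7. P0: store L0 := 6  bus=[BusRdX,Flush]  L0: P0=M P1=I  mem[L0]=84
8. P1: load  L0  bus=[BusRd,Flush]  L0: P0=S P1=S  mem[L0]=6
9. P0: load  L0  bus=[-]  L0: P0=S P1=S  mem[L0]=6
10. P1: load  L0  bus=[-]  L0: P0=S P1=S  mem[L0]=6
11. P0: load  L0  bus=[-]  L0: P0=S P1=S  mem[L0]=6
12. P0: store L2 := 61  bus=[BusRdX]  L2: P0=M P1=I  mem[L2]=50
13. P0: load  L1  bus=[-]  L1: P0=M P1=I  mem[L1]=60
14. P0: load  L0  bus=[-]  L0: P0=S P1=S  mem[L0]=6
15. P1: store L1 := 22  bus=[BusRdX,Flush]  L1: P0=I P1=M  mem[L1]=55
16. P0: load  L2  bus=[-]  L2: P0=M P1=I  mem[L2]=50
17. P0: store L2 := 16  bus=[-]  L2: P0=M P1=I  mem[L2]=50
18. P1: store L0 := 88  bus=[BusUpgr]  L0: P0=I P1=M  mem[L0]=6
19. P0: store L2 := 34  bus=[-]  L2: P0=M P1=I  mem[L2]=50
20. P1: load  L2  bus=[BusRd,Flush]  L2: P0=S P1=S  mem[L2]=34
21. P1: load  L0  bus=[-]  L0: P0=I P1=M  mem[L0]=6
22. P0: store L0 := 93  bus=[BusRdX,Flush]  L0: P0=M P1=I  mem[L0]=88
23. P1: store L1 := 30  bus=[-]  L1: P0=I P1=M  mem[L1]=55
24. P0: store L0 := 42  bus=[-]  L0: P0=M P1=I  mem[L0]=88
25. P1: load  L2  bus=[-]  L2: P0=S P1=S  mem[L2]=34
26. P0: store L0 := 47  bus=[-]  L0: P0=M P1=I  mem[L0]=88
27. P1: load  L1  bus=[-]  L1: P0=I P1=M  mem[L1]=55
28. P0: load  L0  bus=[-]  L0: P0=M P1=I  mem[L0]=88
29. P0: load  L1  bus=[BusRd,Flush]  L1: P0=S P1=S  mem[L1]=30
30. P0: load  L1  bus=[-]  L1: P0=S P1=S  mem[L1]=30

state = I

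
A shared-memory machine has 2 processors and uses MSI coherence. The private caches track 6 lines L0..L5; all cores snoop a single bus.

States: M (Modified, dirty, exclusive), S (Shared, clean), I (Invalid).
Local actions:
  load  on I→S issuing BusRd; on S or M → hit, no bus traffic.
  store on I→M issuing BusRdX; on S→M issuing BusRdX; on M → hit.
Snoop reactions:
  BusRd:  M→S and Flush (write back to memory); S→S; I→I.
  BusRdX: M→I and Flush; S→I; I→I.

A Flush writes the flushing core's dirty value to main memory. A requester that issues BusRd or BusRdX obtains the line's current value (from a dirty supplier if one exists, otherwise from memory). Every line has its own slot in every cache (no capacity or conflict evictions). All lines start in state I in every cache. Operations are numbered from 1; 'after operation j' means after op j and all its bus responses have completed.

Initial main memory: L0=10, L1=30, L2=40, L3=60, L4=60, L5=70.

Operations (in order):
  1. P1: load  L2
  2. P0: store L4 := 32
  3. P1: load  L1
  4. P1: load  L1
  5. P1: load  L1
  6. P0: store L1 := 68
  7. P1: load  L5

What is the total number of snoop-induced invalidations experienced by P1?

invalidations = 1

  op1 P1: load  L2 → I/S on L2; bus BusRd; mem=40
  op2 P0: store L4 := 32 → M/I on L4; bus BusRdX; mem=60
  op3 P1: load  L1 → I/S on L1; bus BusRd; mem=30
  op4 P1: load  L1 → I/S on L1; bus (none); mem=30
  op5 P1: load  L1 → I/S on L1; bus (none); mem=30
  op6 P0: store L1 := 68 → M/I on L1; bus BusRdX; mem=30
  op7 P1: load  L5 → I/S on L5; bus BusRd; mem=70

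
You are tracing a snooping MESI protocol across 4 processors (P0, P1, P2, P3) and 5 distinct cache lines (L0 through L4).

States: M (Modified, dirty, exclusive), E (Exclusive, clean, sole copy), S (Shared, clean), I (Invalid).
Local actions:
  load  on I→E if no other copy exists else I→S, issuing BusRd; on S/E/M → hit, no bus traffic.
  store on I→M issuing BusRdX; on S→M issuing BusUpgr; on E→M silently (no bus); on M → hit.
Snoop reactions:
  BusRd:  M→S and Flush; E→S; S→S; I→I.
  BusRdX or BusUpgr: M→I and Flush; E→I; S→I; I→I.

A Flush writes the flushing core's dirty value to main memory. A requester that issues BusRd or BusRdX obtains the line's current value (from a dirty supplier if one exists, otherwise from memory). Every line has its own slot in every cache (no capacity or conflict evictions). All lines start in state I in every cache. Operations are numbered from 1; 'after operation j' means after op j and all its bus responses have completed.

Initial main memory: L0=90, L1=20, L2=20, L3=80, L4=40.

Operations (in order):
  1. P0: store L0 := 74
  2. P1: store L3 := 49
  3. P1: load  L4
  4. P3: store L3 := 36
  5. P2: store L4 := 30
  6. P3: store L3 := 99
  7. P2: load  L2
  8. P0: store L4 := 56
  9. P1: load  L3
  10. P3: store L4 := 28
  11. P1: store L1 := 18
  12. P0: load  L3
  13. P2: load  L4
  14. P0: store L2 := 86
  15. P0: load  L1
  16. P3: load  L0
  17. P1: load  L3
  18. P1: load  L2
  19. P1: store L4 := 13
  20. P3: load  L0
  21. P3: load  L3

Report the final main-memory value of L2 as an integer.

1. P0: store L0 := 74  bus=[BusRdX]  L0: P0=M P1=I P2=I P3=I  mem[L0]=90
2. P1: store L3 := 49  bus=[BusRdX]  L3: P0=I P1=M P2=I P3=I  mem[L3]=80
3. P1: load  L4  bus=[BusRd]  L4: P0=I P1=E P2=I P3=I  mem[L4]=40
4. P3: store L3 := 36  bus=[BusRdX,Flush]  L3: P0=I P1=I P2=I P3=M  mem[L3]=49
5. P2: store L4 := 30  bus=[BusRdX]  L4: P0=I P1=I P2=M P3=I  mem[L4]=40
6. P3: store L3 := 99  bus=[-]  L3: P0=I P1=I P2=I P3=M  mem[L3]=49
7. P2: load  L2  bus=[BusRd]  L2: P0=I P1=I P2=E P3=I  mem[L2]=20
8. P0: store L4 := 56  bus=[BusRdX,Flush]  L4: P0=M P1=I P2=I P3=I  mem[L4]=30
9. P1: load  L3  bus=[BusRd,Flush]  L3: P0=I P1=S P2=I P3=S  mem[L3]=99
10. P3: store L4 := 28  bus=[BusRdX,Flush]  L4: P0=I P1=I P2=I P3=M  mem[L4]=56
11. P1: store L1 := 18  bus=[BusRdX]  L1: P0=I P1=M P2=I P3=I  mem[L1]=20
12. P0: load  L3  bus=[BusRd]  L3: P0=S P1=S P2=I P3=S  mem[L3]=99
13. P2: load  L4  bus=[BusRd,Flush]  L4: P0=I P1=I P2=S P3=S  mem[L4]=28
14. P0: store L2 := 86  bus=[BusRdX]  L2: P0=M P1=I P2=I P3=I  mem[L2]=20
15. P0: load  L1  bus=[BusRd,Flush]  L1: P0=S P1=S P2=I P3=I  mem[L1]=18
16. P3: load  L0  bus=[BusRd,Flush]  L0: P0=S P1=I P2=I P3=S  mem[L0]=74
17. P1: load  L3  bus=[-]  L3: P0=S P1=S P2=I P3=S  mem[L3]=99
18. P1: load  L2  bus=[BusRd,Flush]  L2: P0=S P1=S P2=I P3=I  mem[L2]=86
19. P1: store L4 := 13  bus=[BusRdX]  L4: P0=I P1=M P2=I P3=I  mem[L4]=28
20. P3: load  L0  bus=[-]  L0: P0=S P1=I P2=I P3=S  mem[L0]=74
21. P3: load  L3  bus=[-]  L3: P0=S P1=S P2=I P3=S  mem[L3]=99

memory[L2] = 86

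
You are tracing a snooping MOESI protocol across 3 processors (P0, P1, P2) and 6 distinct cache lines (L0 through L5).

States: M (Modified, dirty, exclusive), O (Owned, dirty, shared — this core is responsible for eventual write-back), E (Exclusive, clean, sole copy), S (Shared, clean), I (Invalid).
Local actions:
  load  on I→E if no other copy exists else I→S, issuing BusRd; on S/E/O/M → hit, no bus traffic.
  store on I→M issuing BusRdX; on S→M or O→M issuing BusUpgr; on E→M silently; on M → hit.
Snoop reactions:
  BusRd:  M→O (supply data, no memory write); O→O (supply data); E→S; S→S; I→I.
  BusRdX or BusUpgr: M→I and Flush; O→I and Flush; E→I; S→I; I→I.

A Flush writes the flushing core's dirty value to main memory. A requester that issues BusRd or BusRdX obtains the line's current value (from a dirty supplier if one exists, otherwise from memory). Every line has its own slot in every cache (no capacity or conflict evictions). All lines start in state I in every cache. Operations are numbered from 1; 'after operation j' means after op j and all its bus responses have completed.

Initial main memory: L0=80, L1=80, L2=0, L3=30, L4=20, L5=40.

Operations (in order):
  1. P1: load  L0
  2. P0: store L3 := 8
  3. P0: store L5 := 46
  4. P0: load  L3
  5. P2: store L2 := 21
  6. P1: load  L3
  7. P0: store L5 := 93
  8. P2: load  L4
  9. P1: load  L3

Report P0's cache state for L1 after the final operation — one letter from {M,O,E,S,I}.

step 1: P1: load  L0  ⟶  IEI  (L0)  txn=BusRd  M[L0]=80
step 2: P0: store L3 := 8  ⟶  MII  (L3)  txn=BusRdX  M[L3]=30
step 3: P0: store L5 := 46  ⟶  MII  (L5)  txn=BusRdX  M[L5]=40
step 4: P0: load  L3  ⟶  MII  (L3)  txn=∅  M[L3]=30
step 5: P2: store L2 := 21  ⟶  IIM  (L2)  txn=BusRdX  M[L2]=0
step 6: P1: load  L3  ⟶  OSI  (L3)  txn=BusRd  M[L3]=30
step 7: P0: store L5 := 93  ⟶  MII  (L5)  txn=∅  M[L5]=40
step 8: P2: load  L4  ⟶  IIE  (L4)  txn=BusRd  M[L4]=20
step 9: P1: load  L3  ⟶  OSI  (L3)  txn=∅  M[L3]=30

state = I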